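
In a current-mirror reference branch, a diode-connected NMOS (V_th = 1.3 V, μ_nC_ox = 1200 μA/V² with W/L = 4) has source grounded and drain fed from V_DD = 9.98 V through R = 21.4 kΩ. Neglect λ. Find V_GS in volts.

With gate tied to drain, V_GS = V_DS ≥ V_GS − V_th, so the device is in saturation.
k_n = μ_nC_ox · (W/L) = 4.8 mA/V².
KCL at the drain: ½ k_n (V_GS − V_th)² = (V_DD − V_GS)/R.
Let x = V_GS − 1.3. Then 51.4 x² + x − 8.68 = 0, giving x = 0.401 V (positive root), so V_GS = 1.7 V.
I_D = (V_DD − V_GS)/R = (9.98 − 1.7) / 21.4 = 0.387 mA.

V_GS = 1.70 V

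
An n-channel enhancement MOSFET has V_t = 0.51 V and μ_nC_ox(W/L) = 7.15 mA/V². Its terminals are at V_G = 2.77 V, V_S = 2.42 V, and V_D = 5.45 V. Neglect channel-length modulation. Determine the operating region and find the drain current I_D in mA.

V_GS = V_G − V_S = 2.77 − 2.42 = 0.35 V; V_DS = V_D − V_S = 5.45 − 2.42 = 3.03 V.
V_GS = 0.35 V < V_t = 0.51 V, so the transistor is in cutoff.

Cutoff; I_D = 0 mA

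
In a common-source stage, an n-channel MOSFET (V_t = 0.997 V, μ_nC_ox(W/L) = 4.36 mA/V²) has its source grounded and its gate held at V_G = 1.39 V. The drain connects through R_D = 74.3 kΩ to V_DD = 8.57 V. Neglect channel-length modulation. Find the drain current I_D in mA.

V_GS = V_G = 1.39 V, so V_ov = 1.39 − 0.997 = 0.393 V.
Assume saturation: I_D = ½ k_n V_ov² = 0.5 × 4.36 × 0.393² = 0.337 mA, giving V_DS = V_DD − I_D R_D = 8.57 − 0.337 × 74.3 = -16.4 V.
But -16.4 V < V_ov = 0.393 V, so the device is actually in triode.
In triode I_D = k_n[V_ov V_DS − ½ V_DS²] and I_D = (V_DD − V_DS)/R_D. Equating: 162 V_DS² − 128.3 V_DS + 8.57 = 0, giving V_DS = 0.0736 V (the root below V_ov).
I_D = (8.57 − 0.0736) / 74.3 = 0.114 mA.

I_D = 0.114 mA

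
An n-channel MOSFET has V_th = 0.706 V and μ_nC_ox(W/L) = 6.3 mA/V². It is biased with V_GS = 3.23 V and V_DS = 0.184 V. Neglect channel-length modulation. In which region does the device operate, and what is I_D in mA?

V_ov = V_GS − V_th = 3.23 − 0.706 = 2.52 V.
Since V_DS = 0.184 V < V_ov = 2.52 V, the device is in the triode region.
I_D = k_n [V_ov · V_DS − ½ V_DS²] = 6.3 × [2.52 × 0.184 − 0.5 × 0.184²] = 2.82 mA.

Triode; I_D = 2.82 mA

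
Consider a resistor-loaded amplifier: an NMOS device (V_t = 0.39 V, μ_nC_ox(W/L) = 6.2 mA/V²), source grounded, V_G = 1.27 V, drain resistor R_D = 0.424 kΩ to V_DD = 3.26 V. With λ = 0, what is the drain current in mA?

V_GS = V_G = 1.27 V, so V_ov = 1.27 − 0.39 = 0.88 V.
Assume saturation: I_D = ½ k_n V_ov² = 0.5 × 6.2 × 0.88² = 2.4 mA, giving V_DS = V_DD − I_D R_D = 3.26 − 2.4 × 0.424 = 2.24 V.
V_DS = 2.24 V ≥ V_ov = 0.88 V, confirming saturation.

I_D = 2.40 mA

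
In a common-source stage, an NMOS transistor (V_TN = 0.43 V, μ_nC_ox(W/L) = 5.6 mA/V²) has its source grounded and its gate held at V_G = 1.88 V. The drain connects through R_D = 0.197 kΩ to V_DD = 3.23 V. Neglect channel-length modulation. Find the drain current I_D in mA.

V_GS = V_G = 1.88 V, so V_ov = 1.88 − 0.43 = 1.45 V.
Assume saturation: I_D = ½ k_n V_ov² = 0.5 × 5.6 × 1.45² = 5.89 mA, giving V_DS = V_DD − I_D R_D = 3.23 − 5.89 × 0.197 = 2.07 V.
V_DS = 2.07 V ≥ V_ov = 1.45 V, confirming saturation.

I_D = 5.89 mA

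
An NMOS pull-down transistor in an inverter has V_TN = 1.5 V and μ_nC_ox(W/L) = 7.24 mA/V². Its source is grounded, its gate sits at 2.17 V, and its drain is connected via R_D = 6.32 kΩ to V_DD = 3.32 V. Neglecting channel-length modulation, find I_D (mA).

V_GS = V_G = 2.17 V, so V_ov = 2.17 − 1.5 = 0.67 V.
Assume saturation: I_D = ½ k_n V_ov² = 0.5 × 7.24 × 0.67² = 1.63 mA, giving V_DS = V_DD − I_D R_D = 3.32 − 1.63 × 6.32 = -6.95 V.
But -6.95 V < V_ov = 0.67 V, so the device is actually in triode.
In triode I_D = k_n[V_ov V_DS − ½ V_DS²] and I_D = (V_DD − V_DS)/R_D. Equating: 22.9 V_DS² − 31.66 V_DS + 3.32 = 0, giving V_DS = 0.114 V (the root below V_ov).
I_D = (3.32 − 0.114) / 6.32 = 0.507 mA.

I_D = 0.507 mA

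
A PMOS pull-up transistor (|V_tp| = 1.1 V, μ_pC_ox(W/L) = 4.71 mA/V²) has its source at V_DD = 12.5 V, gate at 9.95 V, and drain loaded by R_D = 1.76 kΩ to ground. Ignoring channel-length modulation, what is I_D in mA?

I_D = 4.95 mA

V_SG = V_DD − V_G = 12.5 − 9.95 = 2.55 V, so V_ov = 2.55 − 1.1 = 1.45 V.
Assume saturation: I_D = ½ k_p V_ov² = 0.5 × 4.71 × 1.45² = 4.95 mA, giving V_SD = V_DD − I_D R_D = 12.5 − 4.95 × 1.76 = 3.79 V.
V_SD = 3.79 V ≥ V_ov = 1.45 V, confirming saturation.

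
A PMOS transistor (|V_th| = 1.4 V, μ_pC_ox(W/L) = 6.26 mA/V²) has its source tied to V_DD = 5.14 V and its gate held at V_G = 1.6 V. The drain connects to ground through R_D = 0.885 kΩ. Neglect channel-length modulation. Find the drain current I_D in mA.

I_D = 5.31 mA

V_SG = V_DD − V_G = 5.14 − 1.6 = 3.54 V, so V_ov = 3.54 − 1.4 = 2.14 V.
Assume saturation: I_D = ½ k_p V_ov² = 0.5 × 6.26 × 2.14² = 14.3 mA, giving V_SD = V_DD − I_D R_D = 5.14 − 14.3 × 0.885 = -7.55 V.
But -7.55 V < V_ov = 2.14 V, so the device is actually in triode.
In triode I_D = k_p[V_ov V_SD − ½ V_SD²] and I_D = (V_DD − V_SD)/R_D. Equating: 2.77 V_SD² − 12.86 V_SD + 5.14 = 0, giving V_SD = 0.442 V (the root below V_ov).
I_D = (5.14 − 0.442) / 0.885 = 5.31 mA.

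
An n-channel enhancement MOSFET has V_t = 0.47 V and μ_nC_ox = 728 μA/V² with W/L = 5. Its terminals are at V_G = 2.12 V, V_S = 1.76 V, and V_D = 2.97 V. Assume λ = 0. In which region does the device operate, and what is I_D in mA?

Cutoff; I_D = 0 mA

V_GS = V_G − V_S = 2.12 − 1.76 = 0.36 V; V_DS = V_D − V_S = 2.97 − 1.76 = 1.21 V.
V_GS = 0.36 V < V_t = 0.47 V, so the transistor is in cutoff.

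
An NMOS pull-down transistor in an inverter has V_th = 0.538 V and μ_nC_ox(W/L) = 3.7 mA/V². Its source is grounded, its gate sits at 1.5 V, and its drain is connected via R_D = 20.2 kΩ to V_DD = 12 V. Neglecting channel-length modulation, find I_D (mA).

I_D = 0.585 mA

V_GS = V_G = 1.5 V, so V_ov = 1.5 − 0.538 = 0.962 V.
Assume saturation: I_D = ½ k_n V_ov² = 0.5 × 3.7 × 0.962² = 1.71 mA, giving V_DS = V_DD − I_D R_D = 12 − 1.71 × 20.2 = -22.6 V.
But -22.6 V < V_ov = 0.962 V, so the device is actually in triode.
In triode I_D = k_n[V_ov V_DS − ½ V_DS²] and I_D = (V_DD − V_DS)/R_D. Equating: 37.4 V_DS² − 72.9 V_DS + 12 = 0, giving V_DS = 0.181 V (the root below V_ov).
I_D = (12 − 0.181) / 20.2 = 0.585 mA.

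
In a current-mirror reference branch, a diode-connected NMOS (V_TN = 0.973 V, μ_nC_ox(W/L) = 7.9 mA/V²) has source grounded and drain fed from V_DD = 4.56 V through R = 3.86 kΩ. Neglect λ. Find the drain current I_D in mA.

With gate tied to drain, V_GS = V_DS ≥ V_GS − V_TN, so the device is in saturation.
KCL at the drain: ½ k_n (V_GS − V_TN)² = (V_DD − V_GS)/R.
Let x = V_GS − 0.973. Then 15.2 x² + x − 3.587 = 0, giving x = 0.453 V (positive root), so V_GS = 1.43 V.
I_D = (V_DD − V_GS)/R = (4.56 − 1.43) / 3.86 = 0.812 mA.

I_D = 0.812 mA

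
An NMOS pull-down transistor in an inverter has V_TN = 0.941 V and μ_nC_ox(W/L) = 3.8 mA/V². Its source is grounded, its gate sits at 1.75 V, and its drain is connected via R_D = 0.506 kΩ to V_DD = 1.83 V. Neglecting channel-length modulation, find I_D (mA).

I_D = 1.24 mA

V_GS = V_G = 1.75 V, so V_ov = 1.75 − 0.941 = 0.809 V.
Assume saturation: I_D = ½ k_n V_ov² = 0.5 × 3.8 × 0.809² = 1.24 mA, giving V_DS = V_DD − I_D R_D = 1.83 − 1.24 × 0.506 = 1.2 V.
V_DS = 1.2 V ≥ V_ov = 0.809 V, confirming saturation.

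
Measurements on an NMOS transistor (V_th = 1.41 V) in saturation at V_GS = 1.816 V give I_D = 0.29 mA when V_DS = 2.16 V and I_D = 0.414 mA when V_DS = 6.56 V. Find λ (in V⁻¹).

With V_GS fixed, I_D ∝ (1 + λ V_DS) in saturation, so I_D2/I_D1 = (1 + λ V_DS2)/(1 + λ V_DS1).
0.414/0.29 = 1.428 = (1 + 6.56 λ)/(1 + 2.16 λ).
Solving: λ (I_D1 V_DS2 − I_D2 V_DS1) = I_D2 − I_D1, so λ = (0.414 − 0.29) / (0.29 × 6.56 − 0.414 × 2.16) = 0.124 / 1.01 = 0.123 V⁻¹.

λ = 0.123 V⁻¹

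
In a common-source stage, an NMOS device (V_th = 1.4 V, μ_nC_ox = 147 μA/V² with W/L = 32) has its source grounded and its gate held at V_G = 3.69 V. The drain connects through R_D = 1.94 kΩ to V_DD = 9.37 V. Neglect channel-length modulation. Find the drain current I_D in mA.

V_GS = V_G = 3.69 V, so V_ov = 3.69 − 1.4 = 2.29 V.
k_n = μ_nC_ox · (W/L) = 4.704 mA/V².
Assume saturation: I_D = ½ k_n V_ov² = 0.5 × 4.704 × 2.29² = 12.3 mA, giving V_DS = V_DD − I_D R_D = 9.37 − 12.3 × 1.94 = -14.6 V.
But -14.6 V < V_ov = 2.29 V, so the device is actually in triode.
In triode I_D = k_n[V_ov V_DS − ½ V_DS²] and I_D = (V_DD − V_DS)/R_D. Equating: 4.56 V_DS² − 21.9 V_DS + 9.37 = 0, giving V_DS = 0.475 V (the root below V_ov).
I_D = (9.37 − 0.475) / 1.94 = 4.59 mA.

I_D = 4.59 mA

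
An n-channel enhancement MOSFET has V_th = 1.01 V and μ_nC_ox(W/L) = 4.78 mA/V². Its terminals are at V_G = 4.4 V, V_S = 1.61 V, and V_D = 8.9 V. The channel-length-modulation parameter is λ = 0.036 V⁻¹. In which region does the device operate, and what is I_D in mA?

Saturation; I_D = 9.56 mA

V_GS = V_G − V_S = 4.4 − 1.61 = 2.79 V; V_DS = V_D − V_S = 8.9 − 1.61 = 7.29 V.
V_ov = V_GS − V_th = 2.79 − 1.01 = 1.78 V.
Since V_DS = 7.29 V ≥ V_ov = 1.78 V, the device is in saturation.
I_D = ½ k_n V_ov² (1 + λ V_DS) = 0.5 × 4.78 × 1.78² × (1 + 0.036 × 7.29) = 9.56 mA.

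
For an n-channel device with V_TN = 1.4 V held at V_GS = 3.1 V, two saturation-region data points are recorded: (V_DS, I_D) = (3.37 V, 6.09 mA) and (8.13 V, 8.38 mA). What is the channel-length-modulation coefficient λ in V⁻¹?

λ = 0.108 V⁻¹

With V_GS fixed, I_D ∝ (1 + λ V_DS) in saturation, so I_D2/I_D1 = (1 + λ V_DS2)/(1 + λ V_DS1).
8.38/6.09 = 1.376 = (1 + 8.13 λ)/(1 + 3.37 λ).
Solving: λ (I_D1 V_DS2 − I_D2 V_DS1) = I_D2 − I_D1, so λ = (8.38 − 6.09) / (6.09 × 8.13 − 8.38 × 3.37) = 2.29 / 21.3 = 0.108 V⁻¹.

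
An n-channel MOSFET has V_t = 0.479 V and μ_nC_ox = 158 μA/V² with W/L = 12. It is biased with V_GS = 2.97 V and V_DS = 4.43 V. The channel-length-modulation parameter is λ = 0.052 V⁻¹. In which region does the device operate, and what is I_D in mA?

Saturation; I_D = 7.24 mA

k_n = μ_nC_ox · (W/L) = 1.896 mA/V².
V_ov = V_GS − V_t = 2.97 − 0.479 = 2.49 V.
Since V_DS = 4.43 V ≥ V_ov = 2.49 V, the device is in saturation.
I_D = ½ k_n V_ov² (1 + λ V_DS) = 0.5 × 1.896 × 2.49² × (1 + 0.052 × 4.43) = 7.24 mA.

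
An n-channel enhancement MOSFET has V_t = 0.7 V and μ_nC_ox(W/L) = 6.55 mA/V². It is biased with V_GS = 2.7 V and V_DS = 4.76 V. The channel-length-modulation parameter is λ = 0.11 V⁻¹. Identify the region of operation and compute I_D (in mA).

Saturation; I_D = 20.0 mA

V_ov = V_GS − V_t = 2.7 − 0.7 = 2 V.
Since V_DS = 4.76 V ≥ V_ov = 2 V, the device is in saturation.
I_D = ½ k_n V_ov² (1 + λ V_DS) = 0.5 × 6.55 × 2² × (1 + 0.11 × 4.76) = 20 mA.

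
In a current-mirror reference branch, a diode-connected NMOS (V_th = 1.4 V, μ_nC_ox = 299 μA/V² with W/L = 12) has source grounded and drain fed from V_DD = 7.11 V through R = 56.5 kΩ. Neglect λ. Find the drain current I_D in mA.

With gate tied to drain, V_GS = V_DS ≥ V_GS − V_th, so the device is in saturation.
k_n = μ_nC_ox · (W/L) = 3.588 mA/V².
KCL at the drain: ½ k_n (V_GS − V_th)² = (V_DD − V_GS)/R.
Let x = V_GS − 1.4. Then 101 x² + x − 5.71 = 0, giving x = 0.232 V (positive root), so V_GS = 1.63 V.
I_D = (V_DD − V_GS)/R = (7.11 − 1.63) / 56.5 = 0.0969 mA.

I_D = 0.0969 mA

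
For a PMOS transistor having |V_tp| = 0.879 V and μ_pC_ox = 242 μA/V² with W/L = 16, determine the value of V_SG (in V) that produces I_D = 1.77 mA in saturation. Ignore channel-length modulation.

k_p = μ_pC_ox · (W/L) = 3.872 mA/V².
In saturation I_D = ½ k_p (V_SG − |V_tp|)², so V_SG − |V_tp| = √(2 I_D / k_p) = √(2 × 1.77 / 3.872) = 0.956 V.
V_SG = 0.879 + 0.956 = 1.84 V.

V_SG = 1.84 V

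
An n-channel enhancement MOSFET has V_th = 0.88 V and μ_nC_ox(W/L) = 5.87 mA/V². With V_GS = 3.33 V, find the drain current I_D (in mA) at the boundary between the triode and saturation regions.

I_D = 17.6 mA

At the boundary V_DS = V_ov = V_GS − V_th = 3.33 − 0.88 = 2.45 V.
I_D = ½ k_n V_ov² = 0.5 × 5.87 × 2.45² = 17.6 mA.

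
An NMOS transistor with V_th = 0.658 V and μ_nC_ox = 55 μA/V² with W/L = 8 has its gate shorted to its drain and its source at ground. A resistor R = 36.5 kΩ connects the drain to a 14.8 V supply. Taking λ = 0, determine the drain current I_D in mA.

I_D = 0.353 mA

With gate tied to drain, V_GS = V_DS ≥ V_GS − V_th, so the device is in saturation.
k_n = μ_nC_ox · (W/L) = 0.44 mA/V².
KCL at the drain: ½ k_n (V_GS − V_th)² = (V_DD − V_GS)/R.
Let x = V_GS − 0.658. Then 8.03 x² + x − 14.14 = 0, giving x = 1.27 V (positive root), so V_GS = 1.92 V.
I_D = (V_DD − V_GS)/R = (14.8 − 1.92) / 36.5 = 0.353 mA.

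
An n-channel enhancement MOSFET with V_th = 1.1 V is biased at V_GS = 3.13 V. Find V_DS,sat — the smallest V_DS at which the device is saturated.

V_DS,sat = 2.03 V

The boundary between triode and saturation is V_DS = V_GS − V_th = V_ov.
V_ov = 3.13 − 1.1 = 2.03 V.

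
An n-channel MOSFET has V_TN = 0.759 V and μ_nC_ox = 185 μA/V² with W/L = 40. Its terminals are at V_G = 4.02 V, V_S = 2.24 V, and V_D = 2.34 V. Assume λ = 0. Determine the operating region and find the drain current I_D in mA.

Triode; I_D = 0.719 mA

V_GS = V_G − V_S = 4.02 − 2.24 = 1.78 V; V_DS = V_D − V_S = 2.34 − 2.24 = 0.1 V.
k_n = μ_nC_ox · (W/L) = 7.4 mA/V².
V_ov = V_GS − V_TN = 1.78 − 0.759 = 1.02 V.
Since V_DS = 0.1 V < V_ov = 1.02 V, the device is in the triode region.
I_D = k_n [V_ov · V_DS − ½ V_DS²] = 7.4 × [1.02 × 0.1 − 0.5 × 0.1²] = 0.719 mA.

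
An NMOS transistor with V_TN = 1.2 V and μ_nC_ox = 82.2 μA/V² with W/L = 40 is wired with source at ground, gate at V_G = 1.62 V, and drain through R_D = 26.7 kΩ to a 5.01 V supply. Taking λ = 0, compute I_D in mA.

V_GS = V_G = 1.62 V, so V_ov = 1.62 − 1.2 = 0.42 V.
k_n = μ_nC_ox · (W/L) = 3.288 mA/V².
Assume saturation: I_D = ½ k_n V_ov² = 0.5 × 3.288 × 0.42² = 0.29 mA, giving V_DS = V_DD − I_D R_D = 5.01 − 0.29 × 26.7 = -2.73 V.
But -2.73 V < V_ov = 0.42 V, so the device is actually in triode.
In triode I_D = k_n[V_ov V_DS − ½ V_DS²] and I_D = (V_DD − V_DS)/R_D. Equating: 43.9 V_DS² − 37.87 V_DS + 5.01 = 0, giving V_DS = 0.163 V (the root below V_ov).
I_D = (5.01 − 0.163) / 26.7 = 0.182 mA.

I_D = 0.182 mA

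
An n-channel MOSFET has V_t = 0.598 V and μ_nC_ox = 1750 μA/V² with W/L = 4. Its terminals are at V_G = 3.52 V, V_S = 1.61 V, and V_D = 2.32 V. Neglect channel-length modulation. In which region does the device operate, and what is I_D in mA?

V_GS = V_G − V_S = 3.52 − 1.61 = 1.91 V; V_DS = V_D − V_S = 2.32 − 1.61 = 0.71 V.
k_n = μ_nC_ox · (W/L) = 7 mA/V².
V_ov = V_GS − V_t = 1.91 − 0.598 = 1.31 V.
Since V_DS = 0.71 V < V_ov = 1.31 V, the device is in the triode region.
I_D = k_n [V_ov · V_DS − ½ V_DS²] = 7 × [1.31 × 0.71 − 0.5 × 0.71²] = 4.76 mA.

Triode; I_D = 4.76 mA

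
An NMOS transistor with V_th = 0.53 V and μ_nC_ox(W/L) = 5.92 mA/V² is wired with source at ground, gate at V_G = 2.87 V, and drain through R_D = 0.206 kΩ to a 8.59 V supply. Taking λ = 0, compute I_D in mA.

V_GS = V_G = 2.87 V, so V_ov = 2.87 − 0.53 = 2.34 V.
Assume saturation: I_D = ½ k_n V_ov² = 0.5 × 5.92 × 2.34² = 16.2 mA, giving V_DS = V_DD − I_D R_D = 8.59 − 16.2 × 0.206 = 5.25 V.
V_DS = 5.25 V ≥ V_ov = 2.34 V, confirming saturation.

I_D = 16.2 mA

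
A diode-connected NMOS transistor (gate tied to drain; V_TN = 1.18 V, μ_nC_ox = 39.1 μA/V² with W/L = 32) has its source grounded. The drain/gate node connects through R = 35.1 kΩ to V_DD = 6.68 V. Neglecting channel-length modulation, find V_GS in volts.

With gate tied to drain, V_GS = V_DS ≥ V_GS − V_TN, so the device is in saturation.
k_n = μ_nC_ox · (W/L) = 1.251 mA/V².
KCL at the drain: ½ k_n (V_GS − V_TN)² = (V_DD − V_GS)/R.
Let x = V_GS − 1.18. Then 22 x² + x − 5.5 = 0, giving x = 0.478 V (positive root), so V_GS = 1.66 V.
I_D = (V_DD − V_GS)/R = (6.68 − 1.66) / 35.1 = 0.143 mA.

V_GS = 1.66 V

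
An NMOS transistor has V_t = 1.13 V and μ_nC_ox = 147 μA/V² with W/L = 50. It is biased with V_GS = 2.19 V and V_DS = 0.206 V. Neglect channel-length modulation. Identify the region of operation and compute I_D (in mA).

Triode; I_D = 1.45 mA

k_n = μ_nC_ox · (W/L) = 7.35 mA/V².
V_ov = V_GS − V_t = 2.19 − 1.13 = 1.06 V.
Since V_DS = 0.206 V < V_ov = 1.06 V, the device is in the triode region.
I_D = k_n [V_ov · V_DS − ½ V_DS²] = 7.35 × [1.06 × 0.206 − 0.5 × 0.206²] = 1.45 mA.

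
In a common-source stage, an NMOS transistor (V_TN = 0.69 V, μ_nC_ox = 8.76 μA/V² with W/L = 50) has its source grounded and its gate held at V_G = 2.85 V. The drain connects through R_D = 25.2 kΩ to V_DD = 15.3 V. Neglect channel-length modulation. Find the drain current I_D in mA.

V_GS = V_G = 2.85 V, so V_ov = 2.85 − 0.69 = 2.16 V.
k_n = μ_nC_ox · (W/L) = 0.438 mA/V².
Assume saturation: I_D = ½ k_n V_ov² = 0.5 × 0.438 × 2.16² = 1.02 mA, giving V_DS = V_DD − I_D R_D = 15.3 − 1.02 × 25.2 = -10.4 V.
But -10.4 V < V_ov = 2.16 V, so the device is actually in triode.
In triode I_D = k_n[V_ov V_DS − ½ V_DS²] and I_D = (V_DD − V_DS)/R_D. Equating: 5.52 V_DS² − 24.84 V_DS + 15.3 = 0, giving V_DS = 0.736 V (the root below V_ov).
I_D = (15.3 − 0.736) / 25.2 = 0.578 mA.

I_D = 0.578 mA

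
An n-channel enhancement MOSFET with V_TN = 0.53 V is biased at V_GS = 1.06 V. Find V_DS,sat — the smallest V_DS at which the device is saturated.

The boundary between triode and saturation is V_DS = V_GS − V_TN = V_ov.
V_ov = 1.06 − 0.53 = 0.53 V.

V_DS,sat = 0.530 V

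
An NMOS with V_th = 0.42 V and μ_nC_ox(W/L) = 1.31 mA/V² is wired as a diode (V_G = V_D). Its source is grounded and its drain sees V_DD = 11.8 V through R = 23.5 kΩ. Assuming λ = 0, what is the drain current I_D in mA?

With gate tied to drain, V_GS = V_DS ≥ V_GS − V_th, so the device is in saturation.
KCL at the drain: ½ k_n (V_GS − V_th)² = (V_DD − V_GS)/R.
Let x = V_GS − 0.42. Then 15.4 x² + x − 11.38 = 0, giving x = 0.828 V (positive root), so V_GS = 1.25 V.
I_D = (V_DD − V_GS)/R = (11.8 − 1.25) / 23.5 = 0.449 mA.

I_D = 0.449 mA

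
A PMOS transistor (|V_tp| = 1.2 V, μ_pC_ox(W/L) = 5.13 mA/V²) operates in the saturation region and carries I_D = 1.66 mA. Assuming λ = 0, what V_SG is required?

V_SG = 2.00 V

In saturation I_D = ½ k_p (V_SG − |V_tp|)², so V_SG − |V_tp| = √(2 I_D / k_p) = √(2 × 1.66 / 5.13) = 0.804 V.
V_SG = 1.2 + 0.804 = 2 V.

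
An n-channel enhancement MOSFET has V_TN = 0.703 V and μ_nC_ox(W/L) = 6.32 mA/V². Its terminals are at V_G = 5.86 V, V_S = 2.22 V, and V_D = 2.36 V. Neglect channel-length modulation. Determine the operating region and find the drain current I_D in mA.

Triode; I_D = 2.54 mA

V_GS = V_G − V_S = 5.86 − 2.22 = 3.64 V; V_DS = V_D − V_S = 2.36 − 2.22 = 0.14 V.
V_ov = V_GS − V_TN = 3.64 − 0.703 = 2.94 V.
Since V_DS = 0.14 V < V_ov = 2.94 V, the device is in the triode region.
I_D = k_n [V_ov · V_DS − ½ V_DS²] = 6.32 × [2.94 × 0.14 − 0.5 × 0.14²] = 2.54 mA.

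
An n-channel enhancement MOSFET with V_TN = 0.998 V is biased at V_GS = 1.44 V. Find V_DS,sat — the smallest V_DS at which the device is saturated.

The boundary between triode and saturation is V_DS = V_GS − V_TN = V_ov.
V_ov = 1.44 − 0.998 = 0.442 V.

V_DS,sat = 0.442 V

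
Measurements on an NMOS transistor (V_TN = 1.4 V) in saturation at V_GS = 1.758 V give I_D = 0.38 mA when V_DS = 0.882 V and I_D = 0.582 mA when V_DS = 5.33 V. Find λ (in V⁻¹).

λ = 0.134 V⁻¹

With V_GS fixed, I_D ∝ (1 + λ V_DS) in saturation, so I_D2/I_D1 = (1 + λ V_DS2)/(1 + λ V_DS1).
0.582/0.38 = 1.532 = (1 + 5.33 λ)/(1 + 0.882 λ).
Solving: λ (I_D1 V_DS2 − I_D2 V_DS1) = I_D2 − I_D1, so λ = (0.582 − 0.38) / (0.38 × 5.33 − 0.582 × 0.882) = 0.202 / 1.51 = 0.134 V⁻¹.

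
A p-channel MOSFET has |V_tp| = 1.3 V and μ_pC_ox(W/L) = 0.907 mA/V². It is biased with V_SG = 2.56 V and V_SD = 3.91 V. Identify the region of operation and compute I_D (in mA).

V_ov = V_SG − |V_tp| = 2.56 − 1.3 = 1.26 V.
Since V_SD = 3.91 V ≥ V_ov = 1.26 V, the device is in saturation.
I_D = ½ k_p V_ov² = 0.5 × 0.907 × 1.26² = 0.72 mA.

Saturation; I_D = 0.720 mA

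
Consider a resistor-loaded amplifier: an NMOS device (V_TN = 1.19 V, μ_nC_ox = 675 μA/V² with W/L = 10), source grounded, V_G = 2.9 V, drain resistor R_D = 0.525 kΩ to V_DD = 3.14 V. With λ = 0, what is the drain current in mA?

I_D = 5.01 mA

V_GS = V_G = 2.9 V, so V_ov = 2.9 − 1.19 = 1.71 V.
k_n = μ_nC_ox · (W/L) = 6.75 mA/V².
Assume saturation: I_D = ½ k_n V_ov² = 0.5 × 6.75 × 1.71² = 9.87 mA, giving V_DS = V_DD − I_D R_D = 3.14 − 9.87 × 0.525 = -2.04 V.
But -2.04 V < V_ov = 1.71 V, so the device is actually in triode.
In triode I_D = k_n[V_ov V_DS − ½ V_DS²] and I_D = (V_DD − V_DS)/R_D. Equating: 1.77 V_DS² − 7.06 V_DS + 3.14 = 0, giving V_DS = 0.51 V (the root below V_ov).
I_D = (3.14 − 0.51) / 0.525 = 5.01 mA.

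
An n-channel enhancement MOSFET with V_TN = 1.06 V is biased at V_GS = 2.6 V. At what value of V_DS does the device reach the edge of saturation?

The boundary between triode and saturation is V_DS = V_GS − V_TN = V_ov.
V_ov = 2.6 − 1.06 = 1.54 V.

V_DS,sat = 1.54 V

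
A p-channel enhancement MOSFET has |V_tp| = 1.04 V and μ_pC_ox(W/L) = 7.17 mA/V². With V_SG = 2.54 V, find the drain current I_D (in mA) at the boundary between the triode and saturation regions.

At the boundary V_SD = V_ov = V_SG − |V_tp| = 2.54 − 1.04 = 1.5 V.
I_D = ½ k_p V_ov² = 0.5 × 7.17 × 1.5² = 8.07 mA.

I_D = 8.07 mA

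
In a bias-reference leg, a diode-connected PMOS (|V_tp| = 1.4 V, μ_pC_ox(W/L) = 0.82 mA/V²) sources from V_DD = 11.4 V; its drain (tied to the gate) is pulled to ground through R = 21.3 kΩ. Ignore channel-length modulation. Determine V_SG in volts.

With gate tied to drain, V_SG = V_SD ≥ V_SG − |V_tp|, so the device is in saturation.
KCL at the drain: ½ k_p (V_SG − |V_tp|)² = (V_DD − V_SG)/R.
Let x = V_SG − 1.4. Then 8.73 x² + x − 10 = 0, giving x = 1.01 V (positive root), so V_SG = 2.41 V.
I_D = (V_DD − V_SG)/R = (11.4 − 2.41) / 21.3 = 0.422 mA.

V_SG = 2.41 V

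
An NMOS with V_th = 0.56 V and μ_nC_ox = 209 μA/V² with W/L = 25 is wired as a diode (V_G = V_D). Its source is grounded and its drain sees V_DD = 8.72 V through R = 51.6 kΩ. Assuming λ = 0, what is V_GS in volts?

V_GS = 0.802 V

With gate tied to drain, V_GS = V_DS ≥ V_GS − V_th, so the device is in saturation.
k_n = μ_nC_ox · (W/L) = 5.225 mA/V².
KCL at the drain: ½ k_n (V_GS − V_th)² = (V_DD − V_GS)/R.
Let x = V_GS − 0.56. Then 135 x² + x − 8.16 = 0, giving x = 0.242 V (positive root), so V_GS = 0.802 V.
I_D = (V_DD − V_GS)/R = (8.72 − 0.802) / 51.6 = 0.153 mA.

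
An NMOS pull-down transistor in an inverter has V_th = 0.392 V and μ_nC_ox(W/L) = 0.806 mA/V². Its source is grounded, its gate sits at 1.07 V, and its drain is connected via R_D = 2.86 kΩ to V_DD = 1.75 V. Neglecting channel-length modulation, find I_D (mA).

I_D = 0.185 mA

V_GS = V_G = 1.07 V, so V_ov = 1.07 − 0.392 = 0.678 V.
Assume saturation: I_D = ½ k_n V_ov² = 0.5 × 0.806 × 0.678² = 0.185 mA, giving V_DS = V_DD − I_D R_D = 1.75 − 0.185 × 2.86 = 1.22 V.
V_DS = 1.22 V ≥ V_ov = 0.678 V, confirming saturation.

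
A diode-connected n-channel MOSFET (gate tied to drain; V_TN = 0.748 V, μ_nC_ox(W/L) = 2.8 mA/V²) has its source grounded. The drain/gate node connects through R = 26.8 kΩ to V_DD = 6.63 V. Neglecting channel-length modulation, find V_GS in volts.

V_GS = 1.13 V

With gate tied to drain, V_GS = V_DS ≥ V_GS − V_TN, so the device is in saturation.
KCL at the drain: ½ k_n (V_GS − V_TN)² = (V_DD − V_GS)/R.
Let x = V_GS − 0.748. Then 37.5 x² + x − 5.882 = 0, giving x = 0.383 V (positive root), so V_GS = 1.13 V.
I_D = (V_DD − V_GS)/R = (6.63 − 1.13) / 26.8 = 0.205 mA.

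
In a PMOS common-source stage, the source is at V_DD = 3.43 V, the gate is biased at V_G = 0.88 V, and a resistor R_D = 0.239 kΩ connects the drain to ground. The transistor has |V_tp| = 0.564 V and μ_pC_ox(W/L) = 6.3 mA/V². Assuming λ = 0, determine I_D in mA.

V_SG = V_DD − V_G = 3.43 − 0.88 = 2.55 V, so V_ov = 2.55 − 0.564 = 1.99 V.
Assume saturation: I_D = ½ k_p V_ov² = 0.5 × 6.3 × 1.99² = 12.4 mA, giving V_SD = V_DD − I_D R_D = 3.43 − 12.4 × 0.239 = 0.461 V.
But 0.461 V < V_ov = 1.99 V, so the device is actually in triode.
In triode I_D = k_p[V_ov V_SD − ½ V_SD²] and I_D = (V_DD − V_SD)/R_D. Equating: 0.753 V_SD² − 3.99 V_SD + 3.43 = 0, giving V_SD = 1.08 V (the root below V_ov).
I_D = (3.43 − 1.08) / 0.239 = 9.84 mA.

I_D = 9.84 mA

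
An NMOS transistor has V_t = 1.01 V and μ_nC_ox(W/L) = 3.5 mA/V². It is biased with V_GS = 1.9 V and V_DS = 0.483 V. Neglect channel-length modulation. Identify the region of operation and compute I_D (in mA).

V_ov = V_GS − V_t = 1.9 − 1.01 = 0.89 V.
Since V_DS = 0.483 V < V_ov = 0.89 V, the device is in the triode region.
I_D = k_n [V_ov · V_DS − ½ V_DS²] = 3.5 × [0.89 × 0.483 − 0.5 × 0.483²] = 1.1 mA.

Triode; I_D = 1.10 mA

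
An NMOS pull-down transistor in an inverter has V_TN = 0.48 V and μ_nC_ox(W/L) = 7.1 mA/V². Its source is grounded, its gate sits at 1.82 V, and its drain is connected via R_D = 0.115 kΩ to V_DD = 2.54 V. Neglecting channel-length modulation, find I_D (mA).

I_D = 6.37 mA

V_GS = V_G = 1.82 V, so V_ov = 1.82 − 0.48 = 1.34 V.
Assume saturation: I_D = ½ k_n V_ov² = 0.5 × 7.1 × 1.34² = 6.37 mA, giving V_DS = V_DD − I_D R_D = 2.54 − 6.37 × 0.115 = 1.81 V.
V_DS = 1.81 V ≥ V_ov = 1.34 V, confirming saturation.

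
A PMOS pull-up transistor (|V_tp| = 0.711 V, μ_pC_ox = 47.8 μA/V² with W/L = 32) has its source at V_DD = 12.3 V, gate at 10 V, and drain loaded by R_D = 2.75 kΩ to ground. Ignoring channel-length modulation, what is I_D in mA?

I_D = 1.93 mA

V_SG = V_DD − V_G = 12.3 − 10 = 2.3 V, so V_ov = 2.3 − 0.711 = 1.59 V.
k_p = μ_pC_ox · (W/L) = 1.53 mA/V².
Assume saturation: I_D = ½ k_p V_ov² = 0.5 × 1.53 × 1.59² = 1.93 mA, giving V_SD = V_DD − I_D R_D = 12.3 − 1.93 × 2.75 = 6.99 V.
V_SD = 6.99 V ≥ V_ov = 1.59 V, confirming saturation.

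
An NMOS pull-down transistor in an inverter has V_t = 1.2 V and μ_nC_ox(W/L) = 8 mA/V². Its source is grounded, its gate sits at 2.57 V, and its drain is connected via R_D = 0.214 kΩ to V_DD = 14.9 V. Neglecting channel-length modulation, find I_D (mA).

V_GS = V_G = 2.57 V, so V_ov = 2.57 − 1.2 = 1.37 V.
Assume saturation: I_D = ½ k_n V_ov² = 0.5 × 8 × 1.37² = 7.51 mA, giving V_DS = V_DD − I_D R_D = 14.9 − 7.51 × 0.214 = 13.3 V.
V_DS = 13.3 V ≥ V_ov = 1.37 V, confirming saturation.

I_D = 7.51 mA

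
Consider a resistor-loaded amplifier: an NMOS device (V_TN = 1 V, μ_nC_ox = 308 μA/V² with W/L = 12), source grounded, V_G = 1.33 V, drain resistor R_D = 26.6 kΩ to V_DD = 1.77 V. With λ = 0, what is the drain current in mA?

V_GS = V_G = 1.33 V, so V_ov = 1.33 − 1 = 0.33 V.
k_n = μ_nC_ox · (W/L) = 3.696 mA/V².
Assume saturation: I_D = ½ k_n V_ov² = 0.5 × 3.696 × 0.33² = 0.201 mA, giving V_DS = V_DD − I_D R_D = 1.77 − 0.201 × 26.6 = -3.58 V.
But -3.58 V < V_ov = 0.33 V, so the device is actually in triode.
In triode I_D = k_n[V_ov V_DS − ½ V_DS²] and I_D = (V_DD − V_DS)/R_D. Equating: 49.2 V_DS² − 33.44 V_DS + 1.77 = 0, giving V_DS = 0.0578 V (the root below V_ov).
I_D = (1.77 − 0.0578) / 26.6 = 0.0644 mA.

I_D = 0.0644 mA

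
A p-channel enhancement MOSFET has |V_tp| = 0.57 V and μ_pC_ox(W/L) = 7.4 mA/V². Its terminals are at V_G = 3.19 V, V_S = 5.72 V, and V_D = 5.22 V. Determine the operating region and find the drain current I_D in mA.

Triode; I_D = 6.33 mA

V_SG = V_S − V_G = 5.72 − 3.19 = 2.53 V; V_SD = V_S − V_D = 5.72 − 5.22 = 0.5 V.
V_ov = V_SG − |V_tp| = 2.53 − 0.57 = 1.96 V.
Since V_SD = 0.5 V < V_ov = 1.96 V, the device is in the triode region.
I_D = k_p [V_ov · V_SD − ½ V_SD²] = 7.4 × [1.96 × 0.5 − 0.5 × 0.5²] = 6.33 mA.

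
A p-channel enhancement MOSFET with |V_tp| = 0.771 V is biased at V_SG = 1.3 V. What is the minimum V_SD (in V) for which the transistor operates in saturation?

The boundary between triode and saturation is V_SD = V_SG − |V_tp| = V_ov.
V_ov = 1.3 − 0.771 = 0.529 V.

V_SD,sat = 0.529 V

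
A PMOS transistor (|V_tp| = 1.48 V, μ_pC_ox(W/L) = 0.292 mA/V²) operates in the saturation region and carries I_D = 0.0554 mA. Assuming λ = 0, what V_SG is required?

V_SG = 2.10 V

In saturation I_D = ½ k_p (V_SG − |V_tp|)², so V_SG − |V_tp| = √(2 I_D / k_p) = √(2 × 0.0554 / 0.292) = 0.616 V.
V_SG = 1.48 + 0.616 = 2.1 V.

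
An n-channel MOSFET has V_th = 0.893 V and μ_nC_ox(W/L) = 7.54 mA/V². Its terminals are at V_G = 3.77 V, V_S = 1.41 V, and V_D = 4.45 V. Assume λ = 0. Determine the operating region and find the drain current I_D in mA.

Saturation; I_D = 8.11 mA

V_GS = V_G − V_S = 3.77 − 1.41 = 2.36 V; V_DS = V_D − V_S = 4.45 − 1.41 = 3.04 V.
V_ov = V_GS − V_th = 2.36 − 0.893 = 1.47 V.
Since V_DS = 3.04 V ≥ V_ov = 1.47 V, the device is in saturation.
I_D = ½ k_n V_ov² = 0.5 × 7.54 × 1.47² = 8.11 mA.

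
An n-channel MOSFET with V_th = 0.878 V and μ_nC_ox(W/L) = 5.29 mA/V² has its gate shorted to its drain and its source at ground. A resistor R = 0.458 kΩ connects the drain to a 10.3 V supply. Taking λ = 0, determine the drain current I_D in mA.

With gate tied to drain, V_GS = V_DS ≥ V_GS − V_th, so the device is in saturation.
KCL at the drain: ½ k_n (V_GS − V_th)² = (V_DD − V_GS)/R.
Let x = V_GS − 0.878. Then 1.21 x² + x − 9.422 = 0, giving x = 2.41 V (positive root), so V_GS = 3.28 V.
I_D = (V_DD − V_GS)/R = (10.3 − 3.28) / 0.458 = 15.3 mA.

I_D = 15.3 mA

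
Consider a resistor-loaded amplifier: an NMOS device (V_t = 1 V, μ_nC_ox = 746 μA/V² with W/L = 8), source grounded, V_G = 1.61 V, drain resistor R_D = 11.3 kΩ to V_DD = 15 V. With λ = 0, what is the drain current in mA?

I_D = 1.11 mA

V_GS = V_G = 1.61 V, so V_ov = 1.61 − 1 = 0.61 V.
k_n = μ_nC_ox · (W/L) = 5.968 mA/V².
Assume saturation: I_D = ½ k_n V_ov² = 0.5 × 5.968 × 0.61² = 1.11 mA, giving V_DS = V_DD − I_D R_D = 15 − 1.11 × 11.3 = 2.45 V.
V_DS = 2.45 V ≥ V_ov = 0.61 V, confirming saturation.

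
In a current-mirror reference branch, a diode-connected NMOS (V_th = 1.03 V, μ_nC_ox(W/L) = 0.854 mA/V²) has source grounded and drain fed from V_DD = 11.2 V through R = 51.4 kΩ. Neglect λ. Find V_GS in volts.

V_GS = 1.69 V

With gate tied to drain, V_GS = V_DS ≥ V_GS − V_th, so the device is in saturation.
KCL at the drain: ½ k_n (V_GS − V_th)² = (V_DD − V_GS)/R.
Let x = V_GS − 1.03. Then 21.9 x² + x − 10.17 = 0, giving x = 0.658 V (positive root), so V_GS = 1.69 V.
I_D = (V_DD − V_GS)/R = (11.2 − 1.69) / 51.4 = 0.185 mA.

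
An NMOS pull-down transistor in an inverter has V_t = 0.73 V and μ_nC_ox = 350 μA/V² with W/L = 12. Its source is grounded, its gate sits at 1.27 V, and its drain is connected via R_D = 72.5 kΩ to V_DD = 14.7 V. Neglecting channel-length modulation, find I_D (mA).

I_D = 0.201 mA

V_GS = V_G = 1.27 V, so V_ov = 1.27 − 0.73 = 0.54 V.
k_n = μ_nC_ox · (W/L) = 4.2 mA/V².
Assume saturation: I_D = ½ k_n V_ov² = 0.5 × 4.2 × 0.54² = 0.612 mA, giving V_DS = V_DD − I_D R_D = 14.7 − 0.612 × 72.5 = -29.7 V.
But -29.7 V < V_ov = 0.54 V, so the device is actually in triode.
In triode I_D = k_n[V_ov V_DS − ½ V_DS²] and I_D = (V_DD − V_DS)/R_D. Equating: 152 V_DS² − 165.4 V_DS + 14.7 = 0, giving V_DS = 0.0976 V (the root below V_ov).
I_D = (14.7 − 0.0976) / 72.5 = 0.201 mA.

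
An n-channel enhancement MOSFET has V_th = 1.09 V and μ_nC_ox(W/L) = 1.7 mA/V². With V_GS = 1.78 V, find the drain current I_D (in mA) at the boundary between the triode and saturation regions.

At the boundary V_DS = V_ov = V_GS − V_th = 1.78 − 1.09 = 0.69 V.
I_D = ½ k_n V_ov² = 0.5 × 1.7 × 0.69² = 0.405 mA.

I_D = 0.405 mA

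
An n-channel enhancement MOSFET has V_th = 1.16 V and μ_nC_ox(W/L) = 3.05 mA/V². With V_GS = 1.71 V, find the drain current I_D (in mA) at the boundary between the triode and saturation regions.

At the boundary V_DS = V_ov = V_GS − V_th = 1.71 − 1.16 = 0.55 V.
I_D = ½ k_n V_ov² = 0.5 × 3.05 × 0.55² = 0.461 mA.

I_D = 0.461 mA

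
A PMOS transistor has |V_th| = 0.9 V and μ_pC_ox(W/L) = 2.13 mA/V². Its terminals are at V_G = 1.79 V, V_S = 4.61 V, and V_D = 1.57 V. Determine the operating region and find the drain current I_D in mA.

V_SG = V_S − V_G = 4.61 − 1.79 = 2.82 V; V_SD = V_S − V_D = 4.61 − 1.57 = 3.04 V.
V_ov = V_SG − |V_th| = 2.82 − 0.9 = 1.92 V.
Since V_SD = 3.04 V ≥ V_ov = 1.92 V, the device is in saturation.
I_D = ½ k_p V_ov² = 0.5 × 2.13 × 1.92² = 3.93 mA.

Saturation; I_D = 3.93 mA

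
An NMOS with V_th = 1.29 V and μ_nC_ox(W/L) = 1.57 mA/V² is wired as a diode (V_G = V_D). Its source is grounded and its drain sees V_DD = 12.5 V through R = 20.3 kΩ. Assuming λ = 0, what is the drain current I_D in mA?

With gate tied to drain, V_GS = V_DS ≥ V_GS − V_th, so the device is in saturation.
KCL at the drain: ½ k_n (V_GS − V_th)² = (V_DD − V_GS)/R.
Let x = V_GS − 1.29. Then 15.9 x² + x − 11.21 = 0, giving x = 0.808 V (positive root), so V_GS = 2.1 V.
I_D = (V_DD − V_GS)/R = (12.5 − 2.1) / 20.3 = 0.512 mA.

I_D = 0.512 mA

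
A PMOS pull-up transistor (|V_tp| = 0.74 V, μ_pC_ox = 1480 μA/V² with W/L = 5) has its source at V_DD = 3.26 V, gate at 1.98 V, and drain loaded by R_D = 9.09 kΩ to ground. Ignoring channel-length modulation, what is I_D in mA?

I_D = 0.348 mA

V_SG = V_DD − V_G = 3.26 − 1.98 = 1.28 V, so V_ov = 1.28 − 0.74 = 0.54 V.
k_p = μ_pC_ox · (W/L) = 7.4 mA/V².
Assume saturation: I_D = ½ k_p V_ov² = 0.5 × 7.4 × 0.54² = 1.08 mA, giving V_SD = V_DD − I_D R_D = 3.26 − 1.08 × 9.09 = -6.55 V.
But -6.55 V < V_ov = 0.54 V, so the device is actually in triode.
In triode I_D = k_p[V_ov V_SD − ½ V_SD²] and I_D = (V_DD − V_SD)/R_D. Equating: 33.6 V_SD² − 37.32 V_SD + 3.26 = 0, giving V_SD = 0.0956 V (the root below V_ov).
I_D = (3.26 − 0.0956) / 9.09 = 0.348 mA.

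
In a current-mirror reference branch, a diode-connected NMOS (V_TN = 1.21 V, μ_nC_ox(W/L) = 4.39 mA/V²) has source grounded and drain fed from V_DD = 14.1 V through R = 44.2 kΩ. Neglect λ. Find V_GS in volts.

V_GS = 1.57 V

With gate tied to drain, V_GS = V_DS ≥ V_GS − V_TN, so the device is in saturation.
KCL at the drain: ½ k_n (V_GS − V_TN)² = (V_DD − V_GS)/R.
Let x = V_GS − 1.21. Then 97 x² + x − 12.89 = 0, giving x = 0.359 V (positive root), so V_GS = 1.57 V.
I_D = (V_DD − V_GS)/R = (14.1 − 1.57) / 44.2 = 0.283 mA.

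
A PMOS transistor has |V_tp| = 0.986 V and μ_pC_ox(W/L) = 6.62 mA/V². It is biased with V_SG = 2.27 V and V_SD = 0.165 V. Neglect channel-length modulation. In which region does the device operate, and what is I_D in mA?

V_ov = V_SG − |V_tp| = 2.27 − 0.986 = 1.28 V.
Since V_SD = 0.165 V < V_ov = 1.28 V, the device is in the triode region.
I_D = k_p [V_ov · V_SD − ½ V_SD²] = 6.62 × [1.28 × 0.165 − 0.5 × 0.165²] = 1.31 mA.

Triode; I_D = 1.31 mA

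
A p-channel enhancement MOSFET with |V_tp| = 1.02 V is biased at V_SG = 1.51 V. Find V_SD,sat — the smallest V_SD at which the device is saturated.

V_SD,sat = 0.490 V

The boundary between triode and saturation is V_SD = V_SG − |V_tp| = V_ov.
V_ov = 1.51 − 1.02 = 0.49 V.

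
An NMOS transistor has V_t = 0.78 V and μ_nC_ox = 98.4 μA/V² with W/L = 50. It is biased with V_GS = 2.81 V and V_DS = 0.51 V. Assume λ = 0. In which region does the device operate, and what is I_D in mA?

k_n = μ_nC_ox · (W/L) = 4.92 mA/V².
V_ov = V_GS − V_t = 2.81 − 0.78 = 2.03 V.
Since V_DS = 0.51 V < V_ov = 2.03 V, the device is in the triode region.
I_D = k_n [V_ov · V_DS − ½ V_DS²] = 4.92 × [2.03 × 0.51 − 0.5 × 0.51²] = 4.45 mA.

Triode; I_D = 4.45 mA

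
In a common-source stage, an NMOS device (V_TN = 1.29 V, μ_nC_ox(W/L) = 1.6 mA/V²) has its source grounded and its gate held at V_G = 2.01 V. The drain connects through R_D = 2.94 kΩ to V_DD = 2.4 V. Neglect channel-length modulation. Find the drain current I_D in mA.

V_GS = V_G = 2.01 V, so V_ov = 2.01 − 1.29 = 0.72 V.
Assume saturation: I_D = ½ k_n V_ov² = 0.5 × 1.6 × 0.72² = 0.415 mA, giving V_DS = V_DD − I_D R_D = 2.4 − 0.415 × 2.94 = 1.18 V.
V_DS = 1.18 V ≥ V_ov = 0.72 V, confirming saturation.

I_D = 0.415 mA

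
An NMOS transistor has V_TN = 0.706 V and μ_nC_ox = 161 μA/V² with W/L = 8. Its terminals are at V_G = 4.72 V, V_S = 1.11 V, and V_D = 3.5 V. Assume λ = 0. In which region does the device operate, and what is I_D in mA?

V_GS = V_G − V_S = 4.72 − 1.11 = 3.61 V; V_DS = V_D − V_S = 3.5 − 1.11 = 2.39 V.
k_n = μ_nC_ox · (W/L) = 1.288 mA/V².
V_ov = V_GS − V_TN = 3.61 − 0.706 = 2.9 V.
Since V_DS = 2.39 V < V_ov = 2.9 V, the device is in the triode region.
I_D = k_n [V_ov · V_DS − ½ V_DS²] = 1.288 × [2.9 × 2.39 − 0.5 × 2.39²] = 5.26 mA.

Triode; I_D = 5.26 mA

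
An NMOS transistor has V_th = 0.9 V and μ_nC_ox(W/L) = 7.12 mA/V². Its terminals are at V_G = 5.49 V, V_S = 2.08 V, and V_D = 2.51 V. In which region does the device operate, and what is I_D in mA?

Triode; I_D = 7.03 mA

V_GS = V_G − V_S = 5.49 − 2.08 = 3.41 V; V_DS = V_D − V_S = 2.51 − 2.08 = 0.43 V.
V_ov = V_GS − V_th = 3.41 − 0.9 = 2.51 V.
Since V_DS = 0.43 V < V_ov = 2.51 V, the device is in the triode region.
I_D = k_n [V_ov · V_DS − ½ V_DS²] = 7.12 × [2.51 × 0.43 − 0.5 × 0.43²] = 7.03 mA.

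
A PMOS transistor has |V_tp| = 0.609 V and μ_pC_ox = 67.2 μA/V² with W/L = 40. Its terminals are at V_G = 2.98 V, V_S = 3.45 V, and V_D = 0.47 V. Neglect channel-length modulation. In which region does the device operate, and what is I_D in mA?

V_SG = V_S − V_G = 3.45 − 2.98 = 0.47 V; V_SD = V_S − V_D = 3.45 − 0.47 = 2.98 V.
V_SG = 0.47 V < |V_tp| = 0.609 V, so the transistor is in cutoff.

Cutoff; I_D = 0 mA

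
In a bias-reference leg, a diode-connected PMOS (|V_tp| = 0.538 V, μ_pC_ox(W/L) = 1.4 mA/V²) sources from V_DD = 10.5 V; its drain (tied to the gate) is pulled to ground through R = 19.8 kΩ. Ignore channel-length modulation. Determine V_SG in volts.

With gate tied to drain, V_SG = V_SD ≥ V_SG − |V_tp|, so the device is in saturation.
KCL at the drain: ½ k_p (V_SG − |V_tp|)² = (V_DD − V_SG)/R.
Let x = V_SG − 0.538. Then 13.9 x² + x − 9.962 = 0, giving x = 0.812 V (positive root), so V_SG = 1.35 V.
I_D = (V_DD − V_SG)/R = (10.5 − 1.35) / 19.8 = 0.462 mA.

V_SG = 1.35 V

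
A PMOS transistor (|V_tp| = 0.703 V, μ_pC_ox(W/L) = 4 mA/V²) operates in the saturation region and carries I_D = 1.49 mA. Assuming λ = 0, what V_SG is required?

V_SG = 1.57 V

In saturation I_D = ½ k_p (V_SG − |V_tp|)², so V_SG − |V_tp| = √(2 I_D / k_p) = √(2 × 1.49 / 4) = 0.863 V.
V_SG = 0.703 + 0.863 = 1.57 V.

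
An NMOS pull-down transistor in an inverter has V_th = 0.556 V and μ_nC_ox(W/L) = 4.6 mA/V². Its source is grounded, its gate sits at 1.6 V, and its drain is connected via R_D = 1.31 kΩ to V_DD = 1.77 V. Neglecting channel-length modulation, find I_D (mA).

V_GS = V_G = 1.6 V, so V_ov = 1.6 − 0.556 = 1.04 V.
Assume saturation: I_D = ½ k_n V_ov² = 0.5 × 4.6 × 1.04² = 2.51 mA, giving V_DS = V_DD − I_D R_D = 1.77 − 2.51 × 1.31 = -1.51 V.
But -1.51 V < V_ov = 1.04 V, so the device is actually in triode.
In triode I_D = k_n[V_ov V_DS − ½ V_DS²] and I_D = (V_DD − V_DS)/R_D. Equating: 3.01 V_DS² − 7.291 V_DS + 1.77 = 0, giving V_DS = 0.274 V (the root below V_ov).
I_D = (1.77 − 0.274) / 1.31 = 1.14 mA.

I_D = 1.14 mA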